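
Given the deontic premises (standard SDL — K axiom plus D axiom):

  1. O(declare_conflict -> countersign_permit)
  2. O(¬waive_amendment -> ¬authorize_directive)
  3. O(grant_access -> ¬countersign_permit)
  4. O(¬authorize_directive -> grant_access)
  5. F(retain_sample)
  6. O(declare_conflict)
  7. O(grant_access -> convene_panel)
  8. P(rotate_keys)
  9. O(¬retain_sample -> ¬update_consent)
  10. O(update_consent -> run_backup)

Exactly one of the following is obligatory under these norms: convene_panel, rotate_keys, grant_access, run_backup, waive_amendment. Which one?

Premise 6 gives O(declare_conflict).
Premise 1 is O(declare_conflict -> countersign_permit); since O(declare_conflict), deontic closure gives O(countersign_permit).
The contrapositive of premise 3 (O(grant_access -> ¬countersign_permit)) is O(countersign_permit -> ¬grant_access), and O(countersign_permit) is already established, so O(¬grant_access).
The contrapositive of premise 4 (O(¬authorize_directive -> grant_access)) is O(¬grant_access -> authorize_directive), and O(¬grant_access) is already established, so O(authorize_directive).
Premise 2, O(¬waive_amendment -> ¬authorize_directive), contraposes to O(authorize_directive -> waive_amendment); with O(authorize_directive) we get O(waive_amendment).
So O(waive_amendment) holds — waive_amendment is obligatory. None of the other listed options is made obligatory by any chain of premises.

waive_amendment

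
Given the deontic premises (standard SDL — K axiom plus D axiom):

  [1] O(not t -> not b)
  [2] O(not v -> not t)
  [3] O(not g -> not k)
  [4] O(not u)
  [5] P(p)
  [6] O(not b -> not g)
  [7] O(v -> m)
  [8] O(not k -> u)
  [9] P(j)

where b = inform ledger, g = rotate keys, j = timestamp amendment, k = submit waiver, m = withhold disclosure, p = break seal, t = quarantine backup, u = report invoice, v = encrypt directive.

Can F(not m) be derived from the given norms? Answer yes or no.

Premise 4 gives O(not u).
Premise 8 is O(not k -> u); contrapositively O(not u -> k). Since O(not u) holds, K gives O(k).
Premise 3 is O(not g -> not k); contrapositively O(k -> g). Since O(k) holds, K gives O(g).
Premise 6, O(not b -> not g), contraposes to O(g -> b); with O(g) we get O(b).
Premise 1 is O(not t -> not b); contrapositively O(b -> t). Since O(b) holds, K gives O(t).
Premise 2, O(not v -> not t), contraposes to O(t -> v); with O(t) we get O(v).
From O(v) and premise 7, O(v -> m), we obtain O(m).
Premises 5, 9 do not contribute to this derivation.
So O(m) holds, i.e. F(not m). The claim follows.

Yes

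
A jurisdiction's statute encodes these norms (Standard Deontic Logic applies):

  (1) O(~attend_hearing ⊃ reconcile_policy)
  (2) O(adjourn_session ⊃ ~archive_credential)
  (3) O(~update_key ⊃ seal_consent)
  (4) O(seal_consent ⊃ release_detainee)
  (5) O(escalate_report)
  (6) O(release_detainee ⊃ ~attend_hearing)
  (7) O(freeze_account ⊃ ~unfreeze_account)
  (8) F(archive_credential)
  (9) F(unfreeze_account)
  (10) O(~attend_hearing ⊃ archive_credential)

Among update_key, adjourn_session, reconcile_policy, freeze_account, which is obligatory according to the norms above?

update_key

Premise 8 is F(archive_credential), i.e. O(~archive_credential).
Premise 10, O(~attend_hearing ⊃ archive_credential), contraposes to O(~archive_credential ⊃ attend_hearing); with O(~archive_credential) we get O(attend_hearing).
Premise 6, O(release_detainee ⊃ ~attend_hearing), contraposes to O(attend_hearing ⊃ ~release_detainee); with O(attend_hearing) we get O(~release_detainee).
Premise 4 is O(seal_consent ⊃ release_detainee); contrapositively O(~release_detainee ⊃ ~seal_consent). Since O(~release_detainee) holds, K gives O(~seal_consent).
Premise 3, O(~update_key ⊃ seal_consent), contraposes to O(~seal_consent ⊃ update_key); with O(~seal_consent) we get O(update_key).
So O(update_key) holds — update_key is obligatory. None of the other listed options is made obligatory by any chain of premises.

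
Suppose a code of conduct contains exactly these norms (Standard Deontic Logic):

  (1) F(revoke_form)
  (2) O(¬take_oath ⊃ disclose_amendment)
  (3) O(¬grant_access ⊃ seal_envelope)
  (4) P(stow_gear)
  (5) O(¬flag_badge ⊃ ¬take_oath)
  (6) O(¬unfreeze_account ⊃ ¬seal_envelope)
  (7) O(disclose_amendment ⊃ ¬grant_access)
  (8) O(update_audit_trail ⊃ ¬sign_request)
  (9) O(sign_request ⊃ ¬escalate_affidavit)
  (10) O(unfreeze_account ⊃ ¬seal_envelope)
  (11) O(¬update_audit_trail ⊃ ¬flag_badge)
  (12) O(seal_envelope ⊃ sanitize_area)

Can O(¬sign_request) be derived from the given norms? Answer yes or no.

Yes

Premises 6 and 10 cover both cases: O(¬unfreeze_account ⊃ ¬seal_envelope) and O(unfreeze_account ⊃ ¬seal_envelope). Since ¬unfreeze_account ∨ unfreeze_account is a tautology, O(¬seal_envelope) follows.
Premise 3 is O(¬grant_access ⊃ seal_envelope); contrapositively O(¬seal_envelope ⊃ grant_access). Since O(¬seal_envelope) holds, K gives O(grant_access).
The contrapositive of premise 7 (O(disclose_amendment ⊃ ¬grant_access)) is O(grant_access ⊃ ¬disclose_amendment), and O(grant_access) is already established, so O(¬disclose_amendment).
Premise 2, O(¬take_oath ⊃ disclose_amendment), contraposes to O(¬disclose_amendment ⊃ take_oath); with O(¬disclose_amendment) we get O(take_oath).
Premise 5 is O(¬flag_badge ⊃ ¬take_oath); contrapositively O(take_oath ⊃ flag_badge). Since O(take_oath) holds, K gives O(flag_badge).
Premise 11, O(¬update_audit_trail ⊃ ¬flag_badge), contraposes to O(flag_badge ⊃ update_audit_trail); with O(flag_badge) we get O(update_audit_trail).
With premise 8, O(update_audit_trail ⊃ ¬sign_request), the K-axiom yields O(¬sign_request).
Premises 1, 4, 9, 12 do not contribute to this derivation.
So O(¬sign_request) follows.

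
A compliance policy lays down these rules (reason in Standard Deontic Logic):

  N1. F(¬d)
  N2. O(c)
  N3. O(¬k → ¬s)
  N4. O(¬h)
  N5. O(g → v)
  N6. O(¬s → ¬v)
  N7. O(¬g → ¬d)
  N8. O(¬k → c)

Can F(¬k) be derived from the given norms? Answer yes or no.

Premise 1 is F(¬d), i.e. O(d).
Premise 7, O(¬g → ¬d), contraposes to O(d → g); with O(d) we get O(g).
Premise 5 is O(g → v); since O(g), deontic closure gives O(v).
Premise 6, O(¬s → ¬v), contraposes to O(v → s); with O(v) we get O(s).
Premise 3, O(¬k → ¬s), contraposes to O(s → k); with O(s) we get O(k).
Premises 2, 4, 8 do not contribute to this derivation.
So O(k) holds, i.e. F(¬k). The claim follows.

Yes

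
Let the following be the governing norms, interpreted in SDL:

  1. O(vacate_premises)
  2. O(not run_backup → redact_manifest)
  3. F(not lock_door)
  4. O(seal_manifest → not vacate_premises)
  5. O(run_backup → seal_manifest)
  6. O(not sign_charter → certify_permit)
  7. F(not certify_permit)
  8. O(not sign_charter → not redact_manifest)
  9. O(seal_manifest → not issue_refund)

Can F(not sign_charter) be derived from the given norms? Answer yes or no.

From premise 1 we have O(vacate_premises).
Premise 4, O(seal_manifest → not vacate_premises), contraposes to O(vacate_premises → not seal_manifest); with O(vacate_premises) we get O(not seal_manifest).
Premise 5 is O(run_backup → seal_manifest); contrapositively O(not seal_manifest → not run_backup). Since O(not seal_manifest) holds, K gives O(not run_backup).
Premise 2 is O(not run_backup → redact_manifest); since O(not run_backup), deontic closure gives O(redact_manifest).
Premise 8 is O(not sign_charter → not redact_manifest); contrapositively O(redact_manifest → sign_charter). Since O(redact_manifest) holds, K gives O(sign_charter).
Premises 3, 6, 7, 9 do not contribute to this derivation.
So O(sign_charter) holds, i.e. F(not sign_charter). The claim follows.

Yes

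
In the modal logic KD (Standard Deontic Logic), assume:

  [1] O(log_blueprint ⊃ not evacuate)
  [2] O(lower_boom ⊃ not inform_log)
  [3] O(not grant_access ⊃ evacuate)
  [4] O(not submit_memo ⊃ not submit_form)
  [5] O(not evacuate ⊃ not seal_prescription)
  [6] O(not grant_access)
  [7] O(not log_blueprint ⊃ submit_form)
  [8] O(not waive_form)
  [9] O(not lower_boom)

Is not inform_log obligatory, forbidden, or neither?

Premise 2 is O(lower_boom ⊃ not inform_log), but O(lower_boom) is not derivable from the premises, so it does not yield O(not inform_log).
No premise or chain of K-axiom applications forces O(not inform_log), and none forces O(inform_log). So not inform_log is neither obligatory nor forbidden under these norms.

Neither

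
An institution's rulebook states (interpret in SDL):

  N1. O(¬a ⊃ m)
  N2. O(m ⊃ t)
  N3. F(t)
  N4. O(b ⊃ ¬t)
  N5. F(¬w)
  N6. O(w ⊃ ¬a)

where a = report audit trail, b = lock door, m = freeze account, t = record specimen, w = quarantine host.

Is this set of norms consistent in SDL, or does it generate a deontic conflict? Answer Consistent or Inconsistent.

Inconsistent

Premise 3, F(t), is equivalent to O(¬t).
Premise 2, O(m ⊃ t), contraposes to O(¬t ⊃ ¬m); with O(¬t) we get O(¬m).
Premise 1, O(¬a ⊃ m), contraposes to O(¬m ⊃ a); with O(¬m) we get O(a).
The contrapositive of premise 6 (O(w ⊃ ¬a)) is O(a ⊃ ¬w), and O(a) is already established, so O(¬w).
However, F(¬w) at premise 5 amounts to O(w).
We now have both O(¬w) and O(w) — w is simultaneously obligatory and forbidden, violating the D-axiom.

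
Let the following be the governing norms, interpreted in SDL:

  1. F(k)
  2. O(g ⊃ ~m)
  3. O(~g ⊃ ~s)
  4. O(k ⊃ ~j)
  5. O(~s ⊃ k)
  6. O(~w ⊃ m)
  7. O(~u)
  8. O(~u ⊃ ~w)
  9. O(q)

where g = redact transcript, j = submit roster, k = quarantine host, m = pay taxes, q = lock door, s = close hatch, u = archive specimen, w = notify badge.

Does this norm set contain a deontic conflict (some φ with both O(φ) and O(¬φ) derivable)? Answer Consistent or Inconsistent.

Premise 1 is F(k), i.e. O(~k).
Premise 5 is O(~s ⊃ k); contrapositively O(~k ⊃ s). Since O(~k) holds, K gives O(s).
Premise 3 is O(~g ⊃ ~s); contrapositively O(s ⊃ g). Since O(s) holds, K gives O(g).
Premise 2 is O(g ⊃ ~m); since O(g), deontic closure gives O(~m).
Premise 6, O(~w ⊃ m), contraposes to O(~m ⊃ w); with O(~m) we get O(w).
Premise 8, O(~u ⊃ ~w), contraposes to O(w ⊃ u); with O(w) we get O(u).
Yet premise 7 states O(~u).
We now have both O(u) and O(~u) — u is simultaneously obligatory and forbidden, violating the D-axiom.

Inconsistent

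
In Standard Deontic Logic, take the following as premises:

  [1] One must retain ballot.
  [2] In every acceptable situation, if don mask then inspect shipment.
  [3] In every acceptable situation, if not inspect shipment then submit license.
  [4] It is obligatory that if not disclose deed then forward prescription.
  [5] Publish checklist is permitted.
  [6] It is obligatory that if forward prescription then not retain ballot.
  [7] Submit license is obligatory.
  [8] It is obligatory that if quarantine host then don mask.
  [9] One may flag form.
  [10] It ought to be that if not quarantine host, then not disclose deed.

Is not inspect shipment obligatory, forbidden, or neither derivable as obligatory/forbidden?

Forbidden

From premise 1 we have O(retain_ballot).
Premise 6 is O(forward_prescription → ¬retain_ballot); contrapositively O(retain_ballot → ¬forward_prescription). Since O(retain_ballot) holds, K gives O(¬forward_prescription).
Premise 4, O(¬disclose_deed → forward_prescription), contraposes to O(¬forward_prescription → disclose_deed); with O(¬forward_prescription) we get O(disclose_deed).
The contrapositive of premise 10 (O(¬quarantine_host → ¬disclose_deed)) is O(disclose_deed → quarantine_host), and O(disclose_deed) is already established, so O(quarantine_host).
With premise 8, O(quarantine_host → don_mask), the K-axiom yields O(don_mask).
Premise 2 is O(don_mask → inspect_shipment); since O(don_mask), deontic closure gives O(inspect_shipment).
Premises 3, 5, 7, 9 do not contribute to this derivation.
Thus O(inspect_shipment), which is F(¬inspect_shipment): ¬inspect_shipment is forbidden.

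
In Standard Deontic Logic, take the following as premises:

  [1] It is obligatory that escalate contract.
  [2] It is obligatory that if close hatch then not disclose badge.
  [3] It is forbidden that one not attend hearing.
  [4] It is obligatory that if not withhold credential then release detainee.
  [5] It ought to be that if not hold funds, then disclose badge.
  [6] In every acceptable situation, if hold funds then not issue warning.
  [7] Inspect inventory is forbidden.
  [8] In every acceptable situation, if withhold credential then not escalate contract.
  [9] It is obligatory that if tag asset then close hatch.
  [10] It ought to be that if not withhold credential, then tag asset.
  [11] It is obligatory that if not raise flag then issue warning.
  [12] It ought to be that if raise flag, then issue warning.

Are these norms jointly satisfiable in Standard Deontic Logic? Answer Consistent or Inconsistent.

By case analysis on ¬raise_flag: premise 11 gives O(¬raise_flag → issue_warning) and premise 12 gives O(raise_flag → issue_warning), so O(issue_warning) either way.
Premise 6 is O(hold_funds → ¬issue_warning); contrapositively O(issue_warning → ¬hold_funds). Since O(issue_warning) holds, K gives O(¬hold_funds).
With premise 5, O(¬hold_funds → disclose_badge), the K-axiom yields O(disclose_badge).
Premise 2, O(close_hatch → ¬disclose_badge), contraposes to O(disclose_badge → ¬close_hatch); with O(disclose_badge) we get O(¬close_hatch).
Premise 9 is O(tag_asset → close_hatch); contrapositively O(¬close_hatch → ¬tag_asset). Since O(¬close_hatch) holds, K gives O(¬tag_asset).
Premise 10, O(¬withhold_credential → tag_asset), contraposes to O(¬tag_asset → withhold_credential); with O(¬tag_asset) we get O(withhold_credential).
With premise 8, O(withhold_credential → ¬escalate_contract), the K-axiom yields O(¬escalate_contract).
But premise 1 directly asserts O(escalate_contract).
We now have both O(¬escalate_contract) and O(escalate_contract) — escalate_contract is simultaneously obligatory and forbidden, violating the D-axiom.

Inconsistent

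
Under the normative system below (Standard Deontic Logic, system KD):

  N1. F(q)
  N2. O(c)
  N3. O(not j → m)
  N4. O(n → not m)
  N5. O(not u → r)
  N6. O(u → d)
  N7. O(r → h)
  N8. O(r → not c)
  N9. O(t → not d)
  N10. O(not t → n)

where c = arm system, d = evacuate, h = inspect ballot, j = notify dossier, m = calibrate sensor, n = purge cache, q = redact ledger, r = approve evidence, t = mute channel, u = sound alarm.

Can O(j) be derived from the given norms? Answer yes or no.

Premise 2 states O(c) outright.
Premise 8, O(r → not c), contraposes to O(c → not r); with O(c) we get O(not r).
Premise 5, O(not u → r), contraposes to O(not r → u); with O(not r) we get O(u).
Premise 6 is O(u → d); since O(u), deontic closure gives O(d).
Premise 9 is O(t → not d); contrapositively O(d → not t). Since O(d) holds, K gives O(not t).
Premise 10 is O(not t → n); since O(not t), deontic closure gives O(n).
Premise 4 is O(n → not m); since O(n), deontic closure gives O(not m).
Premise 3 is O(not j → m); contrapositively O(not m → j). Since O(not m) holds, K gives O(j).
Premises 1, 7 do not contribute to this derivation.
So O(j) follows.

Yes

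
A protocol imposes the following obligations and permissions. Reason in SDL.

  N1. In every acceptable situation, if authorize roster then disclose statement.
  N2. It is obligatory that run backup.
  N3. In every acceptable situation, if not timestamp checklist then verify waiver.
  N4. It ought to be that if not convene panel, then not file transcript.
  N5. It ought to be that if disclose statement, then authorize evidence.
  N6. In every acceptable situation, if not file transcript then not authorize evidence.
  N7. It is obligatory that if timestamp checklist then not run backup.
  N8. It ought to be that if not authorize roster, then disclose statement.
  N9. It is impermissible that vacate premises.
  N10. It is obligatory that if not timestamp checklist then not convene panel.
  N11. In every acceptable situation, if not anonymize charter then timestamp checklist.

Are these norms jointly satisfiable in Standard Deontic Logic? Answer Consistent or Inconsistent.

Premises 8 and 1 cover both cases: O(¬authorize_roster → disclose_statement) and O(authorize_roster → disclose_statement). Since ¬authorize_roster ∨ authorize_roster is a tautology, O(disclose_statement) follows.
With premise 5, O(disclose_statement → authorize_evidence), the K-axiom yields O(authorize_evidence).
Premise 6, O(¬file_transcript → ¬authorize_evidence), contraposes to O(authorize_evidence → file_transcript); with O(authorize_evidence) we get O(file_transcript).
Premise 4, O(¬convene_panel → ¬file_transcript), contraposes to O(file_transcript → convene_panel); with O(file_transcript) we get O(convene_panel).
Premise 10 is O(¬timestamp_checklist → ¬convene_panel); contrapositively O(convene_panel → timestamp_checklist). Since O(convene_panel) holds, K gives O(timestamp_checklist).
Premise 7 is O(timestamp_checklist → ¬run_backup); since O(timestamp_checklist), deontic closure gives O(¬run_backup).
Yet premise 2 states O(run_backup).
We now have both O(¬run_backup) and O(run_backup) — run_backup is simultaneously obligatory and forbidden, violating the D-axiom.

Inconsistent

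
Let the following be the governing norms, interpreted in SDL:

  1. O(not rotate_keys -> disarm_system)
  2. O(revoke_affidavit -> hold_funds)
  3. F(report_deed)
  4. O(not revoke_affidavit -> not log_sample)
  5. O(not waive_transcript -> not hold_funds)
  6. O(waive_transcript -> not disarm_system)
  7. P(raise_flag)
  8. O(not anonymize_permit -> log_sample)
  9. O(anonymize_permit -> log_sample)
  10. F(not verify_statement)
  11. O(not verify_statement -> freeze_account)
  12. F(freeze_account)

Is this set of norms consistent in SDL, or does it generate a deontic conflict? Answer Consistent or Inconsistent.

Consistent

Premise 11 is O(not verify_statement -> freeze_account), but O(not verify_statement) is not derivable from the premises, so it does not yield O(freeze_account).
So O(freeze_account) is not derivable, and the apparent clash with O(not freeze_account) does not arise.
A world satisfying every obligation exists (e.g. anonymize_permit=false, disarm_system=false, freeze_account=false, hold_funds=true, log_sample=true, raise_flag=false, report_deed=false, revoke_affidavit=true, rotate_keys=true, verify_statement=true, waive_transcript=true); no atom is both obligatory and forbidden, so the set is consistent.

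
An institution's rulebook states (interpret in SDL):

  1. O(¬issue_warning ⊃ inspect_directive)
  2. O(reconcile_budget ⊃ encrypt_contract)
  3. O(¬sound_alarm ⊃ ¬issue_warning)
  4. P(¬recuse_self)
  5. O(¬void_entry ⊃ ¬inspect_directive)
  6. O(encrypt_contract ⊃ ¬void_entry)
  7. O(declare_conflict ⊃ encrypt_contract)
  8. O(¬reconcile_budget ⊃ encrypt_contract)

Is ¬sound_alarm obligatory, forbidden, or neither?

Premises 8 and 2 cover both cases: O(¬reconcile_budget ⊃ encrypt_contract) and O(reconcile_budget ⊃ encrypt_contract). Since ¬reconcile_budget ∨ reconcile_budget is a tautology, O(encrypt_contract) follows.
From O(encrypt_contract) and premise 6, O(encrypt_contract ⊃ ¬void_entry), we obtain O(¬void_entry).
Premise 5 is O(¬void_entry ⊃ ¬inspect_directive); since O(¬void_entry), deontic closure gives O(¬inspect_directive).
Premise 1 is O(¬issue_warning ⊃ inspect_directive); contrapositively O(¬inspect_directive ⊃ issue_warning). Since O(¬inspect_directive) holds, K gives O(issue_warning).
Premise 3 is O(¬sound_alarm ⊃ ¬issue_warning); contrapositively O(issue_warning ⊃ sound_alarm). Since O(issue_warning) holds, K gives O(sound_alarm).
Premises 4, 7 do not contribute to this derivation.
Thus O(sound_alarm), which is F(¬sound_alarm): ¬sound_alarm is forbidden.

Forbidden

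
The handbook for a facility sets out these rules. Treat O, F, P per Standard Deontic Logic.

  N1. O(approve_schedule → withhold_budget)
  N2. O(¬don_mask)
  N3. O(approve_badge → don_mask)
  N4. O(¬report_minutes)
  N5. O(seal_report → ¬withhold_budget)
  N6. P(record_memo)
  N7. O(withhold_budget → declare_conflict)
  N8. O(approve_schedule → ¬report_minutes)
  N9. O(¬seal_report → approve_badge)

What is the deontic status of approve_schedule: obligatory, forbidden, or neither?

Forbidden

Premise 2 gives O(¬don_mask).
Premise 3 is O(approve_badge → don_mask); contrapositively O(¬don_mask → ¬approve_badge). Since O(¬don_mask) holds, K gives O(¬approve_badge).
Premise 9 is O(¬seal_report → approve_badge); contrapositively O(¬approve_badge → seal_report). Since O(¬approve_badge) holds, K gives O(seal_report).
Applying K to premise 5 (O(seal_report → ¬withhold_budget)) and O(seal_report) yields O(¬withhold_budget).
The contrapositive of premise 1 (O(approve_schedule → withhold_budget)) is O(¬withhold_budget → ¬approve_schedule), and O(¬withhold_budget) is already established, so O(¬approve_schedule).
Premises 4, 6, 7, 8 do not contribute to this derivation.
Thus O(¬approve_schedule), which is F(approve_schedule): approve_schedule is forbidden.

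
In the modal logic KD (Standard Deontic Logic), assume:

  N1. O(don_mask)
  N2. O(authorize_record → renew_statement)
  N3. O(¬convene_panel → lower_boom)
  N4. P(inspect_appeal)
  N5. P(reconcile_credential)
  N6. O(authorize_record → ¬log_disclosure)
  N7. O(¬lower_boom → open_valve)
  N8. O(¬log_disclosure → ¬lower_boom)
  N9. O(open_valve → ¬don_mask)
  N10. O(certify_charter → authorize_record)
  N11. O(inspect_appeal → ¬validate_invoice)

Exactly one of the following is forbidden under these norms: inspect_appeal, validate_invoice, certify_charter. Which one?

From premise 1 we have O(don_mask).
Premise 9 is O(open_valve → ¬don_mask); contrapositively O(don_mask → ¬open_valve). Since O(don_mask) holds, K gives O(¬open_valve).
Premise 7 is O(¬lower_boom → open_valve); contrapositively O(¬open_valve → lower_boom). Since O(¬open_valve) holds, K gives O(lower_boom).
Premise 8, O(¬log_disclosure → ¬lower_boom), contraposes to O(lower_boom → log_disclosure); with O(lower_boom) we get O(log_disclosure).
Premise 6 is O(authorize_record → ¬log_disclosure); contrapositively O(log_disclosure → ¬authorize_record). Since O(log_disclosure) holds, K gives O(¬authorize_record).
Premise 10 is O(certify_charter → authorize_record); contrapositively O(¬authorize_record → ¬certify_charter). Since O(¬authorize_record) holds, K gives O(¬certify_charter).
So O(¬certify_charter) holds, i.e. certify_charter is forbidden. None of the other listed options is forbidden under the premises.

certify_charter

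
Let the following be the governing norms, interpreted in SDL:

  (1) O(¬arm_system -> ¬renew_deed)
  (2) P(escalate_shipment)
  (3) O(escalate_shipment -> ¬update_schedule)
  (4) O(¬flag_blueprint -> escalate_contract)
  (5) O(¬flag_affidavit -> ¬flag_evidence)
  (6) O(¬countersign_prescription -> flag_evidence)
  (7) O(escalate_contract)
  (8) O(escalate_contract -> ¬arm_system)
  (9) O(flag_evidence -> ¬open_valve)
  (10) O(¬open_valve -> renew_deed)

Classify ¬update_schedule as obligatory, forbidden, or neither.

Premise 3 is O(escalate_shipment -> ¬update_schedule), but O(escalate_shipment) is not derivable from the premises (the permission P(escalate_shipment) asserts only ¬O(¬escalate_shipment), not O(escalate_shipment)), so it does not yield O(¬update_schedule).
No premise or chain of K-axiom applications forces O(¬update_schedule), and none forces O(update_schedule). So ¬update_schedule is neither obligatory nor forbidden under these norms.

Neither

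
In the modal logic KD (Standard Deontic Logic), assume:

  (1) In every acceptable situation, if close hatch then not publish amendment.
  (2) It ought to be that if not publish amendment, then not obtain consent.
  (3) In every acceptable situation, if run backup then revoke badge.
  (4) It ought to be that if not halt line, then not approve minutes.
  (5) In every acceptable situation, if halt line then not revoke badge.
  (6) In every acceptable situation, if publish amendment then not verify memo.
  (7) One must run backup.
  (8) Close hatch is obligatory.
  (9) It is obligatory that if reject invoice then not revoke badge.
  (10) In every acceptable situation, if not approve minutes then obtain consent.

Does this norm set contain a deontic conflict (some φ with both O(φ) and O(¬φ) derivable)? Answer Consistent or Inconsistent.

From premise 8 we have O(close_hatch).
With premise 1, O(close_hatch → ¬publish_amendment), the K-axiom yields O(¬publish_amendment).
Premise 2 is O(¬publish_amendment → ¬obtain_consent); since O(¬publish_amendment), deontic closure gives O(¬obtain_consent).
Premise 10 is O(¬approve_minutes → obtain_consent); contrapositively O(¬obtain_consent → approve_minutes). Since O(¬obtain_consent) holds, K gives O(approve_minutes).
Premise 4 is O(¬halt_line → ¬approve_minutes); contrapositively O(approve_minutes → halt_line). Since O(approve_minutes) holds, K gives O(halt_line).
With premise 5, O(halt_line → ¬revoke_badge), the K-axiom yields O(¬revoke_badge).
Premise 3 is O(run_backup → revoke_badge); contrapositively O(¬revoke_badge → ¬run_backup). Since O(¬revoke_badge) holds, K gives O(¬run_backup).
But premise 7 directly asserts O(run_backup).
We now have both O(¬run_backup) and O(run_backup) — run_backup is simultaneously obligatory and forbidden, violating the D-axiom.

Inconsistent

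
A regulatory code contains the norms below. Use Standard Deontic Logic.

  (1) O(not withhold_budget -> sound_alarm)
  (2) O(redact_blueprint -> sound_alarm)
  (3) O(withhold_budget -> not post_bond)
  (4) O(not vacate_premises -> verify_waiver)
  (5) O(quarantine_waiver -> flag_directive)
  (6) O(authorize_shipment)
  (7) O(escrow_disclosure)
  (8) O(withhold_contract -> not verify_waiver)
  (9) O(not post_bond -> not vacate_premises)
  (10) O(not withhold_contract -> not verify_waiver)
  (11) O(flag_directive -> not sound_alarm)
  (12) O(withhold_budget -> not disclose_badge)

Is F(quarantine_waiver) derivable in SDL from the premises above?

Premises 10 and 8 are O(not withhold_contract -> not verify_waiver) and O(withhold_contract -> not verify_waiver); every ideal world satisfies not withhold_contract or withhold_contract, so in either case not verify_waiver holds — hence O(not verify_waiver).
Premise 4 is O(not vacate_premises -> verify_waiver); contrapositively O(not verify_waiver -> vacate_premises). Since O(not verify_waiver) holds, K gives O(vacate_premises).
The contrapositive of premise 9 (O(not post_bond -> not vacate_premises)) is O(vacate_premises -> post_bond), and O(vacate_premises) is already established, so O(post_bond).
Premise 3, O(withhold_budget -> not post_bond), contraposes to O(post_bond -> not withhold_budget); with O(post_bond) we get O(not withhold_budget).
Premise 1 is O(not withhold_budget -> sound_alarm); since O(not withhold_budget), deontic closure gives O(sound_alarm).
The contrapositive of premise 11 (O(flag_directive -> not sound_alarm)) is O(sound_alarm -> not flag_directive), and O(sound_alarm) is already established, so O(not flag_directive).
Premise 5 is O(quarantine_waiver -> flag_directive); contrapositively O(not flag_directive -> not quarantine_waiver). Since O(not flag_directive) holds, K gives O(not quarantine_waiver).
Premises 2, 6, 7, 12 do not contribute to this derivation.
So O(not quarantine_waiver) holds, i.e. F(quarantine_waiver). The claim follows.

Yes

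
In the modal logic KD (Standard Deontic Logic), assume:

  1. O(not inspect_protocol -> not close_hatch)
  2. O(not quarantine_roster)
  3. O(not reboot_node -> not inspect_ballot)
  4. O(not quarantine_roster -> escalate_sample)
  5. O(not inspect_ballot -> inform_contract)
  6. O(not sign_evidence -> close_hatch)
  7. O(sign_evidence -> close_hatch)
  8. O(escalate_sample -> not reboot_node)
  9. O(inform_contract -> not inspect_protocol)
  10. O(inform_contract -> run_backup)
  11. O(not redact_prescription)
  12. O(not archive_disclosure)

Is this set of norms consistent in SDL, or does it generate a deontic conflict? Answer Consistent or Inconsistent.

By case analysis on sign_evidence: premise 7 gives O(sign_evidence -> close_hatch) and premise 6 gives O(not sign_evidence -> close_hatch), so O(close_hatch) either way.
Premise 1, O(not inspect_protocol -> not close_hatch), contraposes to O(close_hatch -> inspect_protocol); with O(close_hatch) we get O(inspect_protocol).
The contrapositive of premise 9 (O(inform_contract -> not inspect_protocol)) is O(inspect_protocol -> not inform_contract), and O(inspect_protocol) is already established, so O(not inform_contract).
Premise 5, O(not inspect_ballot -> inform_contract), contraposes to O(not inform_contract -> inspect_ballot); with O(not inform_contract) we get O(inspect_ballot).
Premise 3, O(not reboot_node -> not inspect_ballot), contraposes to O(inspect_ballot -> reboot_node); with O(inspect_ballot) we get O(reboot_node).
Premise 8 is O(escalate_sample -> not reboot_node); contrapositively O(reboot_node -> not escalate_sample). Since O(reboot_node) holds, K gives O(not escalate_sample).
The contrapositive of premise 4 (O(not quarantine_roster -> escalate_sample)) is O(not escalate_sample -> quarantine_roster), and O(not escalate_sample) is already established, so O(quarantine_roster).
But premise 2 directly asserts O(not quarantine_roster).
We now have both O(quarantine_roster) and O(not quarantine_roster) — quarantine_roster is simultaneously obligatory and forbidden, violating the D-axiom.

Inconsistent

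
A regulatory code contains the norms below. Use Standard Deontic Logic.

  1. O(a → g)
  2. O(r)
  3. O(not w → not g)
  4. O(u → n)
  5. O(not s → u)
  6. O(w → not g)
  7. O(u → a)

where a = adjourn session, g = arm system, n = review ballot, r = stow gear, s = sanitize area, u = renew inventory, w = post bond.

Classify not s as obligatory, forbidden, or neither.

Forbidden

Premises 3 and 6 cover both cases: O(not w → not g) and O(w → not g). Since not w ∨ w is a tautology, O(not g) follows.
Premise 1 is O(a → g); contrapositively O(not g → not a). Since O(not g) holds, K gives O(not a).
Premise 7 is O(u → a); contrapositively O(not a → not u). Since O(not a) holds, K gives O(not u).
The contrapositive of premise 5 (O(not s → u)) is O(not u → s), and O(not u) is already established, so O(s).
Premises 2, 4 do not contribute to this derivation.
Thus O(s), which is F(not s): not s is forbidden.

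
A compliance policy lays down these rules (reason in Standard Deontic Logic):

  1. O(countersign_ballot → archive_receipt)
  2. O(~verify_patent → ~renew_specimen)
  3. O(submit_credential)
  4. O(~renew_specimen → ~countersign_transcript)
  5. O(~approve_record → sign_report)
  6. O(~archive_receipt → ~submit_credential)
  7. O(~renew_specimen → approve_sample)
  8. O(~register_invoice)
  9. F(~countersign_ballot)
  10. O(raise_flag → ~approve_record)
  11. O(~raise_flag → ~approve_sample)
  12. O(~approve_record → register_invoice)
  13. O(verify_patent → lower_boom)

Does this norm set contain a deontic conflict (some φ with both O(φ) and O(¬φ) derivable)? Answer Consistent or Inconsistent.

Premise 6 is O(~archive_receipt → ~submit_credential), but O(~archive_receipt) is not derivable from the premises, so it does not yield O(~submit_credential).
So O(~submit_credential) is not derivable, and the apparent clash with O(submit_credential) does not arise.
A world satisfying every obligation exists (e.g. approve_record=true, approve_sample=false, archive_receipt=true, countersign_ballot=true, countersign_transcript=false, lower_boom=true, raise_flag=false, register_invoice=false, renew_specimen=true, sign_report=false, submit_credential=true, verify_patent=true); no atom is both obligatory and forbidden, so the set is consistent.

Consistent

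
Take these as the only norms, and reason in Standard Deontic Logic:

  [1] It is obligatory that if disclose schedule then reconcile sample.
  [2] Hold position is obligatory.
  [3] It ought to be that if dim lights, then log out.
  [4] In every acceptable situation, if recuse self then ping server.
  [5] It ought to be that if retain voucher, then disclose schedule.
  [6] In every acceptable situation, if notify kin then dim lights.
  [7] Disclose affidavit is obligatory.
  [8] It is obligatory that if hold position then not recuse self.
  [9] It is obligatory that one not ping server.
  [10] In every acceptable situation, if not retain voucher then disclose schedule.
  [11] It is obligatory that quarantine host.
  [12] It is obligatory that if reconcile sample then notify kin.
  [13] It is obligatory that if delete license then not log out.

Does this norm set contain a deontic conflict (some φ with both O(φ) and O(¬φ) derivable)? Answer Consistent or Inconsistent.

Premise 4 is O(recuse_self → ping_server), but O(recuse_self) is not derivable from the premises, so it does not yield O(ping_server).
So O(ping_server) is not derivable, and the apparent clash with O(¬ping_server) does not arise.
A world satisfying every obligation exists (e.g. delete_license=false, dim_lights=true, disclose_affidavit=true, disclose_schedule=true, hold_position=true, log_out=true, notify_kin=true, ping_server=false, quarantine_host=true, reconcile_sample=true, recuse_self=false, retain_voucher=false); no atom is both obligatory and forbidden, so the set is consistent.

Consistent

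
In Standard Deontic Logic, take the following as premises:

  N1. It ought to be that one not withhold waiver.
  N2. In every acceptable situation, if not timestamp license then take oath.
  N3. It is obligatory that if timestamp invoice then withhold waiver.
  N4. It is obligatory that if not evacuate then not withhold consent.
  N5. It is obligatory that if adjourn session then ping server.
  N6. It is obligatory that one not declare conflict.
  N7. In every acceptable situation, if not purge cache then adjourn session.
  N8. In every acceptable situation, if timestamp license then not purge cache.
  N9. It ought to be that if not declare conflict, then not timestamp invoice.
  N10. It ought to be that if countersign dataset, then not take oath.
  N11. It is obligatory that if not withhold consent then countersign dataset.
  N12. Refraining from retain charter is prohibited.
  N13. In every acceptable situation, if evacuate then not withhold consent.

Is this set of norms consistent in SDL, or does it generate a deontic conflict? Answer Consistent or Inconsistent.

Premise 3 is O(timestamp_invoice → withhold_waiver), but O(timestamp_invoice) is not derivable from the premises, so it does not yield O(withhold_waiver).
So O(withhold_waiver) is not derivable, and the apparent clash with O(¬withhold_waiver) does not arise.
A world satisfying every obligation exists (e.g. adjourn_session=true, countersign_dataset=true, declare_conflict=false, evacuate=false, ping_server=true, purge_cache=false, retain_charter=true, take_oath=false, timestamp_invoice=false, timestamp_license=true, withhold_consent=false, withhold_waiver=false); no atom is both obligatory and forbidden, so the set is consistent.

Consistent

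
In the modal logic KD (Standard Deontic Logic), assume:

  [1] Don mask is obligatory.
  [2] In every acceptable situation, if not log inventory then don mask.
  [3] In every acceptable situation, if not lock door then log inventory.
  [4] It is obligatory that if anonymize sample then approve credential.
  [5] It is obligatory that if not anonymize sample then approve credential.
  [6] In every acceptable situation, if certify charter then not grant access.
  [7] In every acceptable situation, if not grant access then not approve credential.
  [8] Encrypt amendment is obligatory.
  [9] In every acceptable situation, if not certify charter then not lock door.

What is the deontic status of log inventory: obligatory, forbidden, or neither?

Premises 5 and 4 cover both cases: O(¬anonymize_sample → approve_credential) and O(anonymize_sample → approve_credential). Since ¬anonymize_sample ∨ anonymize_sample is a tautology, O(approve_credential) follows.
Premise 7 is O(¬grant_access → ¬approve_credential); contrapositively O(approve_credential → grant_access). Since O(approve_credential) holds, K gives O(grant_access).
Premise 6 is O(certify_charter → ¬grant_access); contrapositively O(grant_access → ¬certify_charter). Since O(grant_access) holds, K gives O(¬certify_charter).
Premise 9 is O(¬certify_charter → ¬lock_door); since O(¬certify_charter), deontic closure gives O(¬lock_door).
Applying K to premise 3 (O(¬lock_door → log_inventory)) and O(¬lock_door) yields O(log_inventory).
Premises 1, 2, 8 do not contribute to this derivation.
Hence log_inventory is obligatory.

Obligatory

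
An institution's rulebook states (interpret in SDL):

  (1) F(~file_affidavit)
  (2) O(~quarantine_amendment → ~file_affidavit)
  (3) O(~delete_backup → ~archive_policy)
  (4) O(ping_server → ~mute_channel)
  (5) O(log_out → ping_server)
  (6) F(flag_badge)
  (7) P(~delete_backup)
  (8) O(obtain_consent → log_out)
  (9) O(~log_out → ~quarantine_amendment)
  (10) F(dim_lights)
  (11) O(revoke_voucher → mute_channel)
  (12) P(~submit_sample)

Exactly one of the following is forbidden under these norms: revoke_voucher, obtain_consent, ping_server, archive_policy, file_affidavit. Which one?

Premise 1, F(~file_affidavit), is equivalent to O(file_affidavit).
Premise 2 is O(~quarantine_amendment → ~file_affidavit); contrapositively O(file_affidavit → quarantine_amendment). Since O(file_affidavit) holds, K gives O(quarantine_amendment).
The contrapositive of premise 9 (O(~log_out → ~quarantine_amendment)) is O(quarantine_amendment → log_out), and O(quarantine_amendment) is already established, so O(log_out).
Applying K to premise 5 (O(log_out → ping_server)) and O(log_out) yields O(ping_server).
Applying K to premise 4 (O(ping_server → ~mute_channel)) and O(ping_server) yields O(~mute_channel).
Premise 11, O(revoke_voucher → mute_channel), contraposes to O(~mute_channel → ~revoke_voucher); with O(~mute_channel) we get O(~revoke_voucher).
So O(~revoke_voucher) holds, i.e. revoke_voucher is forbidden. None of the other listed options is forbidden under the premises.

revoke_voucher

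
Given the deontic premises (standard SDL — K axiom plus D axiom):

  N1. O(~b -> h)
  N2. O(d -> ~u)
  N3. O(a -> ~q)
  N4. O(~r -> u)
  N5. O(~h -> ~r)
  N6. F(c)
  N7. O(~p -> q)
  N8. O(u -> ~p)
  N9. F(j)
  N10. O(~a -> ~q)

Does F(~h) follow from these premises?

Yes

By case analysis on a: premise 3 gives O(a -> ~q) and premise 10 gives O(~a -> ~q), so O(~q) either way.
The contrapositive of premise 7 (O(~p -> q)) is O(~q -> p), and O(~q) is already established, so O(p).
Premise 8 is O(u -> ~p); contrapositively O(p -> ~u). Since O(p) holds, K gives O(~u).
The contrapositive of premise 4 (O(~r -> u)) is O(~u -> r), and O(~u) is already established, so O(r).
Premise 5, O(~h -> ~r), contraposes to O(r -> h); with O(r) we get O(h).
Premises 1, 2, 6, 9 do not contribute to this derivation.
So O(h) holds, i.e. F(~h). The claim follows.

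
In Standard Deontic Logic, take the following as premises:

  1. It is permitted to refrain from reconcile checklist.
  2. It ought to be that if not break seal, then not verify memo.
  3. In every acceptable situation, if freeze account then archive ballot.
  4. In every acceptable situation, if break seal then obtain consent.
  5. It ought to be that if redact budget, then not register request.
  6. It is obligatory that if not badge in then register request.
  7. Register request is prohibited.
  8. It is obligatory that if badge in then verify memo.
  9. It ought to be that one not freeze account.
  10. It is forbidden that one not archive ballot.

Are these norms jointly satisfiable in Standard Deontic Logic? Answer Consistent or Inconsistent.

Premise 3 is O(freeze_account → archive_ballot); even if O(archive_ballot) held, inferring O(freeze_account) would be affirming the consequent — invalid.
So O(freeze_account) is not derivable, and the apparent clash with O(¬freeze_account) does not arise.
A world satisfying every obligation exists (e.g. archive_ballot=true, badge_in=true, break_seal=true, freeze_account=false, obtain_consent=true, reconcile_checklist=false, redact_budget=false, register_request=false, verify_memo=true); no atom is both obligatory and forbidden, so the set is consistent.

Consistent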